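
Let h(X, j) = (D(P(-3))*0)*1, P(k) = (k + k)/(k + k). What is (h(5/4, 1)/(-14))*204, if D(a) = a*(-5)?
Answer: 0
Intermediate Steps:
P(k) = 1 (P(k) = (2*k)/((2*k)) = (2*k)*(1/(2*k)) = 1)
D(a) = -5*a
h(X, j) = 0 (h(X, j) = (-5*1*0)*1 = -5*0*1 = 0*1 = 0)
(h(5/4, 1)/(-14))*204 = (0/(-14))*204 = (0*(-1/14))*204 = 0*204 = 0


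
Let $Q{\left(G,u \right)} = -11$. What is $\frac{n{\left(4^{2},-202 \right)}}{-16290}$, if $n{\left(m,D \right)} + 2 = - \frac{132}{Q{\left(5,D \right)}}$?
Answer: $- \frac{1}{1629} \approx -0.00061387$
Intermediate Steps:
$n{\left(m,D \right)} = 10$ ($n{\left(m,D \right)} = -2 - \frac{132}{-11} = -2 - -12 = -2 + 12 = 10$)
$\frac{n{\left(4^{2},-202 \right)}}{-16290} = \frac{10}{-16290} = 10 \left(- \frac{1}{16290}\right) = - \frac{1}{1629}$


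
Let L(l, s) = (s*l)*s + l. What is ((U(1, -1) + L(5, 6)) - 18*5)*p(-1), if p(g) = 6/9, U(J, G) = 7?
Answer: 68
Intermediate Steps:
L(l, s) = l + l*s² (L(l, s) = (l*s)*s + l = l*s² + l = l + l*s²)
p(g) = ⅔ (p(g) = 6*(⅑) = ⅔)
((U(1, -1) + L(5, 6)) - 18*5)*p(-1) = ((7 + 5*(1 + 6²)) - 18*5)*(⅔) = ((7 + 5*(1 + 36)) - 90)*(⅔) = ((7 + 5*37) - 90)*(⅔) = ((7 + 185) - 90)*(⅔) = (192 - 90)*(⅔) = 102*(⅔) = 68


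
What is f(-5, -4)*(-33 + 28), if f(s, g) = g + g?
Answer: 40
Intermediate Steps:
f(s, g) = 2*g
f(-5, -4)*(-33 + 28) = (2*(-4))*(-33 + 28) = -8*(-5) = 40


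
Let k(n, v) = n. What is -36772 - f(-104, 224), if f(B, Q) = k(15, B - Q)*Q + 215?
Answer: -40347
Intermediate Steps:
f(B, Q) = 215 + 15*Q (f(B, Q) = 15*Q + 215 = 215 + 15*Q)
-36772 - f(-104, 224) = -36772 - (215 + 15*224) = -36772 - (215 + 3360) = -36772 - 1*3575 = -36772 - 3575 = -40347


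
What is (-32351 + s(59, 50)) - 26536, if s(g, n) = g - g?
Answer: -58887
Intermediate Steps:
s(g, n) = 0
(-32351 + s(59, 50)) - 26536 = (-32351 + 0) - 26536 = -32351 - 26536 = -58887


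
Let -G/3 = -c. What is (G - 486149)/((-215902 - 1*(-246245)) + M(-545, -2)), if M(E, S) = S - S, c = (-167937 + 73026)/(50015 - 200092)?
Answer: -72959498740/4553786411 ≈ -16.022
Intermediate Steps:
c = 94911/150077 (c = -94911/(-150077) = -94911*(-1/150077) = 94911/150077 ≈ 0.63242)
M(E, S) = 0
G = 284733/150077 (G = -(-3)*94911/150077 = -3*(-94911/150077) = 284733/150077 ≈ 1.8972)
(G - 486149)/((-215902 - 1*(-246245)) + M(-545, -2)) = (284733/150077 - 486149)/((-215902 - 1*(-246245)) + 0) = -72959498740/(150077*((-215902 + 246245) + 0)) = -72959498740/(150077*(30343 + 0)) = -72959498740/150077/30343 = -72959498740/150077*1/30343 = -72959498740/4553786411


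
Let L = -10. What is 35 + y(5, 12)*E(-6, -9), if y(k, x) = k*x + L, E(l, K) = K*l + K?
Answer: 2285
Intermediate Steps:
E(l, K) = K + K*l
y(k, x) = -10 + k*x (y(k, x) = k*x - 10 = -10 + k*x)
35 + y(5, 12)*E(-6, -9) = 35 + (-10 + 5*12)*(-9*(1 - 6)) = 35 + (-10 + 60)*(-9*(-5)) = 35 + 50*45 = 35 + 2250 = 2285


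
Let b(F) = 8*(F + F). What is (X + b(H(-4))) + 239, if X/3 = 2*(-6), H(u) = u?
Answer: 139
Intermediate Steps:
b(F) = 16*F (b(F) = 8*(2*F) = 16*F)
X = -36 (X = 3*(2*(-6)) = 3*(-12) = -36)
(X + b(H(-4))) + 239 = (-36 + 16*(-4)) + 239 = (-36 - 64) + 239 = -100 + 239 = 139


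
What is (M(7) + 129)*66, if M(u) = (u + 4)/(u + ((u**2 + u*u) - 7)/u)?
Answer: 85503/10 ≈ 8550.3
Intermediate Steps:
M(u) = (4 + u)/(u + (-7 + 2*u**2)/u) (M(u) = (4 + u)/(u + ((u**2 + u**2) - 7)/u) = (4 + u)/(u + (2*u**2 - 7)/u) = (4 + u)/(u + (-7 + 2*u**2)/u))
(M(7) + 129)*66 = (7*(4 + 7)/(-7 + 3*7**2) + 129)*66 = (7*11/(-7 + 3*49) + 129)*66 = (7*11/(-7 + 147) + 129)*66 = (7*11/140 + 129)*66 = (7*(1/140)*11 + 129)*66 = (11/20 + 129)*66 = (2591/20)*66 = 85503/10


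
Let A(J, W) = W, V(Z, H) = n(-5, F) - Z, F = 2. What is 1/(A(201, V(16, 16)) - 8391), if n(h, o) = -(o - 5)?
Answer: -1/8404 ≈ -0.00011899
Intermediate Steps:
n(h, o) = 5 - o (n(h, o) = -(-5 + o) = 5 - o)
V(Z, H) = 3 - Z (V(Z, H) = (5 - 1*2) - Z = (5 - 2) - Z = 3 - Z)
1/(A(201, V(16, 16)) - 8391) = 1/((3 - 1*16) - 8391) = 1/((3 - 16) - 8391) = 1/(-13 - 8391) = 1/(-8404) = -1/8404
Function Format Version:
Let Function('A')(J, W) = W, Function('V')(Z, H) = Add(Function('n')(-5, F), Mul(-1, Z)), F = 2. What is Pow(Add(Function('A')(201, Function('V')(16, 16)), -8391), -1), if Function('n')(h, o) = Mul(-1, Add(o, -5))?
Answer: Rational(-1, 8404) ≈ -0.00011899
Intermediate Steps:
Function('n')(h, o) = Add(5, Mul(-1, o)) (Function('n')(h, o) = Mul(-1, Add(-5, o)) = Add(5, Mul(-1, o)))
Function('V')(Z, H) = Add(3, Mul(-1, Z)) (Function('V')(Z, H) = Add(Add(5, Mul(-1, 2)), Mul(-1, Z)) = Add(Add(5, -2), Mul(-1, Z)) = Add(3, Mul(-1, Z)))
Pow(Add(Function('A')(201, Function('V')(16, 16)), -8391), -1) = Pow(Add(Add(3, Mul(-1, 16)), -8391), -1) = Pow(Add(Add(3, -16), -8391), -1) = Pow(Add(-13, -8391), -1) = Pow(-8404, -1) = Rational(-1, 8404)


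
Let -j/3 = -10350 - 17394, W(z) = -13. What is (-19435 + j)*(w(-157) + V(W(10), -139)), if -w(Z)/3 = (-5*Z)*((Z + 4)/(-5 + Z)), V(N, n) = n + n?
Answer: -957784361/6 ≈ -1.5963e+8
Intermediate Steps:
V(N, n) = 2*n
j = 83232 (j = -3*(-10350 - 17394) = -3*(-27744) = 83232)
w(Z) = 15*Z*(4 + Z)/(-5 + Z) (w(Z) = -3*(-5*Z)*(Z + 4)/(-5 + Z) = -3*(-5*Z)*(4 + Z)/(-5 + Z) = -(-15)*Z*(4 + Z)/(-5 + Z) = 15*Z*(4 + Z)/(-5 + Z))
(-19435 + j)*(w(-157) + V(W(10), -139)) = (-19435 + 83232)*(15*(-157)*(4 - 157)/(-5 - 157) + 2*(-139)) = 63797*(15*(-157)*(-153)/(-162) - 278) = 63797*(15*(-157)*(-1/162)*(-153) - 278) = 63797*(-13345/6 - 278) = 63797*(-15013/6) = -957784361/6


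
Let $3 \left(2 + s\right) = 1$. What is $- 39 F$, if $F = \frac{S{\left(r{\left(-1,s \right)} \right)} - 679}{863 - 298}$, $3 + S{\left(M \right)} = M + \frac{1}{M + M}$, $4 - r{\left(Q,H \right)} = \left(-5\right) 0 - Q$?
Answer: $\frac{52949}{1130} \approx 46.858$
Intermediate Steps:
$s = - \frac{5}{3}$ ($s = -2 + \frac{1}{3} \cdot 1 = -2 + \frac{1}{3} = - \frac{5}{3} \approx -1.6667$)
$r{\left(Q,H \right)} = 4 + Q$ ($r{\left(Q,H \right)} = 4 - \left(\left(-5\right) 0 - Q\right) = 4 - \left(0 - Q\right) = 4 - - Q = 4 + Q$)
$S{\left(M \right)} = -3 + M + \frac{1}{2 M}$ ($S{\left(M \right)} = -3 + \left(M + \frac{1}{M + M}\right) = -3 + \left(M + \frac{1}{2 M}\right) = -3 + M + \frac{1}{2 M}$)
$F = - \frac{4073}{3390}$ ($F = \frac{\left(-3 + \left(4 - 1\right) + \frac{1}{2 \left(4 - 1\right)}\right) - 679}{863 - 298} = \frac{\left(-3 + 3 + \frac{1}{2 \cdot 3}\right) - 679}{565} = \left(\left(-3 + 3 + \frac{1}{2} \cdot \frac{1}{3}\right) - 679\right) \frac{1}{565} = \left(\left(-3 + 3 + \frac{1}{6}\right) - 679\right) \frac{1}{565} = \left(\frac{1}{6} - 679\right) \frac{1}{565} = \left(- \frac{4073}{6}\right) \frac{1}{565} = - \frac{4073}{3390} \approx -1.2015$)
$- 39 F = \left(-39\right) \left(- \frac{4073}{3390}\right) = \frac{52949}{1130}$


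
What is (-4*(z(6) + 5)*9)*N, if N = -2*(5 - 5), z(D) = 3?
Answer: 0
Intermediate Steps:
N = 0 (N = -2*0 = 0)
(-4*(z(6) + 5)*9)*N = (-4*(3 + 5)*9)*0 = (-4*8*9)*0 = -32*9*0 = -288*0 = 0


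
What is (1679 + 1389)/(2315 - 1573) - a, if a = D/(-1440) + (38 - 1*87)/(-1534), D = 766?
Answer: 949577051/204881040 ≈ 4.6348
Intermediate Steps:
a = -276121/552240 (a = 766/(-1440) + (38 - 1*87)/(-1534) = 766*(-1/1440) + (38 - 87)*(-1/1534) = -383/720 - 49*(-1/1534) = -383/720 + 49/1534 = -276121/552240 ≈ -0.50000)
(1679 + 1389)/(2315 - 1573) - a = (1679 + 1389)/(2315 - 1573) - 1*(-276121/552240) = 3068/742 + 276121/552240 = 3068*(1/742) + 276121/552240 = 1534/371 + 276121/552240 = 949577051/204881040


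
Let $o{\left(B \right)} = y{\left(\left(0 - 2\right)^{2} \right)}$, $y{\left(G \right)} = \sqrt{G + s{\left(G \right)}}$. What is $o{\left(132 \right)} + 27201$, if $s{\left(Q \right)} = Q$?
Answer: $27201 + 2 \sqrt{2} \approx 27204.0$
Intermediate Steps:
$y{\left(G \right)} = \sqrt{2} \sqrt{G}$ ($y{\left(G \right)} = \sqrt{G + G} = \sqrt{2 G} = \sqrt{2} \sqrt{G}$)
$o{\left(B \right)} = 2 \sqrt{2}$ ($o{\left(B \right)} = \sqrt{2} \sqrt{\left(0 - 2\right)^{2}} = \sqrt{2} \sqrt{\left(-2\right)^{2}} = \sqrt{2} \sqrt{4} = \sqrt{2} \cdot 2 = 2 \sqrt{2}$)
$o{\left(132 \right)} + 27201 = 2 \sqrt{2} + 27201 = 27201 + 2 \sqrt{2}$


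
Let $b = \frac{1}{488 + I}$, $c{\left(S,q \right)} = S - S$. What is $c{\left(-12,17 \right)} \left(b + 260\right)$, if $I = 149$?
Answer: $0$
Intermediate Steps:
$c{\left(S,q \right)} = 0$
$b = \frac{1}{637}$ ($b = \frac{1}{488 + 149} = \frac{1}{637} \approx 0.0015699$)
$c{\left(-12,17 \right)} \left(b + 260\right) = 0 \left(\frac{1}{637} + 260\right) = 0 \cdot \frac{165621}{637} = 0$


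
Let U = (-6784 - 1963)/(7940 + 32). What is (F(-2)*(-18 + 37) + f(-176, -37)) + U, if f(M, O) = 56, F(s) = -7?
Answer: -622591/7972 ≈ -78.097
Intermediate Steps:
U = -8747/7972 ≈ -1.0972
(F(-2)*(-18 + 37) + f(-176, -37)) + U = (-7*(-18 + 37) + 56) - 8747/7972 = (-7*19 + 56) - 8747/7972 = (-133 + 56) - 8747/7972 = -77 - 8747/7972 = -622591/7972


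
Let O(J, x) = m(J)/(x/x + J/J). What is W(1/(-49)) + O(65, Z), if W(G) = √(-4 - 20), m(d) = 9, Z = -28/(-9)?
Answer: 9/2 + 2*I*√6 ≈ 4.5 + 4.899*I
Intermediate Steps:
Z = 28/9 (Z = -28*(-⅑) = 28/9 ≈ 3.1111)
W(G) = 2*I*√6 (W(G) = √(-24) = 2*I*√6)
O(J, x) = 9/2 (O(J, x) = 9/(x/x + J/J) = 9/(1 + 1) = 9/2)
W(1/(-49)) + O(65, Z) = 2*I*√6 + 9/2 = 9/2 + 2*I*√6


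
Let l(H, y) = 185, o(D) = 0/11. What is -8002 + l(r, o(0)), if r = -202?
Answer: -7817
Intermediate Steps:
o(D) = 0 (o(D) = 0*(1/11) = 0)
-8002 + l(r, o(0)) = -8002 + 185 = -7817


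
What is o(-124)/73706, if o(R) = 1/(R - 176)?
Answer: -1/22111800 ≈ -4.5225e-8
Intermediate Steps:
o(R) = 1/(-176 + R)
o(-124)/73706 = 1/(-176 - 124*73706) = (1/73706)/(-300) = -1/300*1/73706 = -1/22111800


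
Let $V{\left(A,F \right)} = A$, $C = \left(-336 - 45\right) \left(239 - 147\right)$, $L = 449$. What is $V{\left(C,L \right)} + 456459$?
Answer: $421407$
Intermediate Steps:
$C = -35052$ ($C = \left(-381\right) 92 = -35052$)
$V{\left(C,L \right)} + 456459 = -35052 + 456459 = 421407$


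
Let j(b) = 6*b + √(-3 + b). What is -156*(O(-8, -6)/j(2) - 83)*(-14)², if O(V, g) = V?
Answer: 370917456/145 - 244608*I/145 ≈ 2.5581e+6 - 1687.0*I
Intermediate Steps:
j(b) = √(-3 + b) + 6*b
-156*(O(-8, -6)/j(2) - 83)*(-14)² = -156*(-8/(√(-3 + 2) + 6*2) - 83)*(-14)² = -156*(-8/(√(-1) + 12) - 83)*196 = -156*(-8/(I + 12) - 83)*196 = -156*(-8*(12 - I)/145 - 83)*196 = -156*(-83 - 8*(12 - I)/145)*196 = (12948 + 1248*(12 - I)/145)*196 = 2537808 + 244608*(12 - I)/145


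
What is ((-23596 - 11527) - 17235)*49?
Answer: -2565542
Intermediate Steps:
((-23596 - 11527) - 17235)*49 = (-35123 - 17235)*49 = -52358*49 = -2565542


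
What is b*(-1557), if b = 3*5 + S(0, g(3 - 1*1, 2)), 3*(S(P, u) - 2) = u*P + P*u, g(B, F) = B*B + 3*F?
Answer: -26469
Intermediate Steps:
g(B, F) = B**2 + 3*F
S(P, u) = 2 + 2*P*u/3 (S(P, u) = 2 + (u*P + P*u)/3 = 2 + (P*u + P*u)/3 = 2 + (2*P*u)/3 = 2 + 2*P*u/3)
b = 17 (b = 3*5 + (2 + (2/3)*0*((3 - 1*1)**2 + 3*2)) = 15 + (2 + (2/3)*0*((3 - 1)**2 + 6)) = 15 + (2 + (2/3)*0*(2**2 + 6)) = 15 + (2 + (2/3)*0*(4 + 6)) = 15 + (2 + (2/3)*0*10) = 15 + (2 + 0) = 15 + 2 = 17)
b*(-1557) = 17*(-1557) = -26469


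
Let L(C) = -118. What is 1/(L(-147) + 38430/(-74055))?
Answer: -4937/585128 ≈ -0.0084375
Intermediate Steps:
1/(L(-147) + 38430/(-74055)) = 1/(-118 + 38430/(-74055)) = 1/(-118 + 38430*(-1/74055)) = 1/(-118 - 2562/4937) = 1/(-585128/4937) = -4937/585128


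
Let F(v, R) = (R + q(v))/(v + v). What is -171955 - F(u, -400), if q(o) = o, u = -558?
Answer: -95951369/558 ≈ -1.7196e+5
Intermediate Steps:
F(v, R) = (R + v)/(2*v) (F(v, R) = (R + v)/(v + v) = (R + v)/((2*v)) = (R + v)*(1/(2*v)) = (R + v)/(2*v))
-171955 - F(u, -400) = -171955 - (-400 - 558)/(2*(-558)) = -171955 - (-1)*(-958)/(2*558) = -171955 - 1*479/558 = -171955 - 479/558 = -95951369/558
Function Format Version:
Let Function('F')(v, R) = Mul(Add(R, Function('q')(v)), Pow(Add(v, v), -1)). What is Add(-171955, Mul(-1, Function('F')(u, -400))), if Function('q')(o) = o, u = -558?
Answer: Rational(-95951369, 558) ≈ -1.7196e+5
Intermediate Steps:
Function('F')(v, R) = Mul(Rational(1, 2), Pow(v, -1), Add(R, v)) (Function('F')(v, R) = Mul(Add(R, v), Pow(Add(v, v), -1)) = Mul(Add(R, v), Pow(Mul(2, v), -1)) = Mul(Add(R, v), Mul(Rational(1, 2), Pow(v, -1))) = Mul(Rational(1, 2), Pow(v, -1), Add(R, v)))
Add(-171955, Mul(-1, Function('F')(u, -400))) = Add(-171955, Mul(-1, Mul(Rational(1, 2), Pow(-558, -1), Add(-400, -558)))) = Add(-171955, Mul(-1, Mul(Rational(1, 2), Rational(-1, 558), -958))) = Add(-171955, Mul(-1, Rational(479, 558))) = Add(-171955, Rational(-479, 558)) = Rational(-95951369, 558)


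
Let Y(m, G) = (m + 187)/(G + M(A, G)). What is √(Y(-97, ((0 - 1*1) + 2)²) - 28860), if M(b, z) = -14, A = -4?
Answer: I*√4878510/13 ≈ 169.9*I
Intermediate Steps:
Y(m, G) = (187 + m)/(-14 + G) (Y(m, G) = (m + 187)/(G - 14) = (187 + m)/(-14 + G))
√(Y(-97, ((0 - 1*1) + 2)²) - 28860) = √((187 - 97)/(-14 + ((0 - 1*1) + 2)²) - 28860) = √(90/(-14 + ((0 - 1) + 2)²) - 28860) = √(90/(-14 + (-1 + 2)²) - 28860) = √(90/(-14 + 1²) - 28860) = √(90/(-14 + 1) - 28860) = √(90/(-13) - 28860) = √(-1/13*90 - 28860) = √(-90/13 - 28860) = √(-375270/13) = I*√4878510/13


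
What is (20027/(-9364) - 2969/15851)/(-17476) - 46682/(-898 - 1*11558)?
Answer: 15136832238881357/4038766261036848 ≈ 3.7479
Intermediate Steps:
(20027/(-9364) - 2969/15851)/(-17476) - 46682/(-898 - 1*11558) = (20027*(-1/9364) - 2969*1/15851)*(-1/17476) - 46682/(-898 - 11558) = (-20027/9364 - 2969/15851)*(-1/17476) - 46682/(-12456) = -345249693/148428764*(-1/17476) - 46682*(-1/12456) = 345249693/2593941079664 + 23341/6228 = 15136832238881357/4038766261036848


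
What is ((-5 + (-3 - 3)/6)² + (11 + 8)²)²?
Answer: 157609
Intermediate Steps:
((-5 + (-3 - 3)/6)² + (11 + 8)²)² = ((-5 - 6*⅙)² + 19²)² = ((-5 - 1)² + 361)² = ((-6)² + 361)² = (36 + 361)² = 397² = 157609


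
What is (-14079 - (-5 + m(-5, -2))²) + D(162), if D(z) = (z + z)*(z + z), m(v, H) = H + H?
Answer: 90816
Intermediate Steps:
m(v, H) = 2*H
D(z) = 4*z² (D(z) = (2*z)*(2*z) = 4*z²)
(-14079 - (-5 + m(-5, -2))²) + D(162) = (-14079 - (-5 + 2*(-2))²) + 4*162² = (-14079 - (-5 - 4)²) + 4*26244 = (-14079 - 1*(-9)²) + 104976 = (-14079 - 1*81) + 104976 = (-14079 - 81) + 104976 = -14160 + 104976 = 90816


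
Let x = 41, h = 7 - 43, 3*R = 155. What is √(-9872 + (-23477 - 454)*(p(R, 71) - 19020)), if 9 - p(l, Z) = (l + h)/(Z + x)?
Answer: √356677441729/28 ≈ 21329.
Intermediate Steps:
R = 155/3 (R = (⅓)*155 = 155/3 ≈ 51.667)
h = -36
p(l, Z) = 9 - (-36 + l)/(41 + Z) (p(l, Z) = 9 - (l - 36)/(Z + 41) = 9 - (-36 + l)/(41 + Z))
√(-9872 + (-23477 - 454)*(p(R, 71) - 19020)) = √(-9872 + (-23477 - 454)*((405 - 1*155/3 + 9*71)/(41 + 71) - 19020)) = √(-9872 - 23931*((405 - 155/3 + 639)/112 - 19020)) = √(-9872 - 23931*((1/112)*(2977/3) - 19020)) = √(-9872 - 23931*(2977/336 - 19020)) = √(-9872 - 23931*(-6387743/336)) = √(-9872 + 50955025911/112) = √(50953920247/112) = √356677441729/28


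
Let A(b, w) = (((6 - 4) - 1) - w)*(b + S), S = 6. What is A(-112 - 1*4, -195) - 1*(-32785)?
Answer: 11225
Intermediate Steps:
A(b, w) = (1 - w)*(6 + b) (A(b, w) = (((6 - 4) - 1) - w)*(b + 6) = ((2 - 1) - w)*(6 + b) = (1 - w)*(6 + b))
A(-112 - 1*4, -195) - 1*(-32785) = (6 + (-112 - 1*4) - 6*(-195) - 1*(-112 - 1*4)*(-195)) - 1*(-32785) = (6 + (-112 - 4) + 1170 - 1*(-112 - 4)*(-195)) + 32785 = (6 - 116 + 1170 - 1*(-116)*(-195)) + 32785 = (6 - 116 + 1170 - 22620) + 32785 = -21560 + 32785 = 11225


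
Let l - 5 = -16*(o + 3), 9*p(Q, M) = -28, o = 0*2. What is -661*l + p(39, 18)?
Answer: 255779/9 ≈ 28420.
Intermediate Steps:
o = 0
p(Q, M) = -28/9 (p(Q, M) = (⅑)*(-28) = -28/9)
l = -43 (l = 5 - 16*(0 + 3) = 5 - 16*3 = 5 - 48 = -43)
-661*l + p(39, 18) = -661*(-43) - 28/9 = 28423 - 28/9 = 255779/9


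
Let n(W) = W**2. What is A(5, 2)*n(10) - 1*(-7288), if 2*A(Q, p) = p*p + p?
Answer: 7588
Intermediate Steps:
A(Q, p) = p/2 + p**2/2 (A(Q, p) = (p*p + p)/2 = (p**2 + p)/2 = (p + p**2)/2 = p/2 + p**2/2)
A(5, 2)*n(10) - 1*(-7288) = ((1/2)*2*(1 + 2))*10**2 - 1*(-7288) = ((1/2)*2*3)*100 + 7288 = 3*100 + 7288 = 300 + 7288 = 7588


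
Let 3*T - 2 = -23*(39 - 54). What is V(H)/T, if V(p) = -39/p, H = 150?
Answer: -39/17350 ≈ -0.0022478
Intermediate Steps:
T = 347/3 (T = 2/3 + (-23*(39 - 54))/3 = 2/3 + (-23*(-15))/3 = 2/3 + (1/3)*345 = 2/3 + 115 = 347/3 ≈ 115.67)
V(H)/T = (-39/150)/(347/3) = -39*1/150*(3/347) = -13/50*3/347 = -39/17350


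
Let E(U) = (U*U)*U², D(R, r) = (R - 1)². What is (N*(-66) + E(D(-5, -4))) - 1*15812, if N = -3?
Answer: 1664002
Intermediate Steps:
D(R, r) = (-1 + R)²
E(U) = U⁴ (E(U) = U²*U² = U⁴)
(N*(-66) + E(D(-5, -4))) - 1*15812 = (-3*(-66) + ((-1 - 5)²)⁴) - 1*15812 = (198 + ((-6)²)⁴) - 15812 = (198 + 36⁴) - 15812 = (198 + 1679616) - 15812 = 1679814 - 15812 = 1664002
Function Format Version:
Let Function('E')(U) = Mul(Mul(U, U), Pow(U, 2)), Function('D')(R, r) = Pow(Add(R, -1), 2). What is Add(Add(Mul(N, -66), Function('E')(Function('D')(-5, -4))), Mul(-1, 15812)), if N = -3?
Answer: 1664002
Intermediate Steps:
Function('D')(R, r) = Pow(Add(-1, R), 2)
Function('E')(U) = Pow(U, 4) (Function('E')(U) = Mul(Pow(U, 2), Pow(U, 2)) = Pow(U, 4))
Add(Add(Mul(N, -66), Function('E')(Function('D')(-5, -4))), Mul(-1, 15812)) = Add(Add(Mul(-3, -66), Pow(Pow(Add(-1, -5), 2), 4)), Mul(-1, 15812)) = Add(Add(198, Pow(Pow(-6, 2), 4)), -15812) = Add(Add(198, Pow(36, 4)), -15812) = Add(Add(198, 1679616), -15812) = Add(1679814, -15812) = 1664002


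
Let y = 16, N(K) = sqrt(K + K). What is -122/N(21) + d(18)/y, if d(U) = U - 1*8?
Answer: 5/8 - 61*sqrt(42)/21 ≈ -18.200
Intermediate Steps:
N(K) = sqrt(2)*sqrt(K) (N(K) = sqrt(2*K) = sqrt(2)*sqrt(K))
d(U) = -8 + U (d(U) = U - 8 = -8 + U)
-122/N(21) + d(18)/y = -122*sqrt(42)/42 + (-8 + 18)/16 = -122*sqrt(42)/42 + 10*(1/16) = -61*sqrt(42)/21 + 5/8 = 5/8 - 61*sqrt(42)/21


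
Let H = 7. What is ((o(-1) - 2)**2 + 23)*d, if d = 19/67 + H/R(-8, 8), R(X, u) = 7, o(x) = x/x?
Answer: 2064/67 ≈ 30.806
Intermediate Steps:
o(x) = 1
d = 86/67 (d = 19/67 + 7/7 = 19*(1/67) + 7*(1/7) = 19/67 + 1 = 86/67 ≈ 1.2836)
((o(-1) - 2)**2 + 23)*d = ((1 - 2)**2 + 23)*(86/67) = ((-1)**2 + 23)*(86/67) = (1 + 23)*(86/67) = 24*(86/67) = 2064/67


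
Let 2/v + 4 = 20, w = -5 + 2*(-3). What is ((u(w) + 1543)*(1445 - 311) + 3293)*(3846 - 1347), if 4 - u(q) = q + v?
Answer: 17692152807/4 ≈ 4.4230e+9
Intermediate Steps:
w = -11 (w = -5 - 6 = -11)
v = 1/8 (v = 2/(-4 + 20) = 2/16 = 2*(1/16) = 1/8 ≈ 0.12500)
u(q) = 31/8 - q (u(q) = 4 - (q + 1/8) = 4 - (1/8 + q) = 4 + (-1/8 - q) = 31/8 - q)
((u(w) + 1543)*(1445 - 311) + 3293)*(3846 - 1347) = (((31/8 - 1*(-11)) + 1543)*(1445 - 311) + 3293)*(3846 - 1347) = (((31/8 + 11) + 1543)*1134 + 3293)*2499 = ((119/8 + 1543)*1134 + 3293)*2499 = ((12463/8)*1134 + 3293)*2499 = (7066521/4 + 3293)*2499 = (7079693/4)*2499 = 17692152807/4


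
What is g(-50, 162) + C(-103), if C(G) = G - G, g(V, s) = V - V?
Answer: 0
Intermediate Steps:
g(V, s) = 0
C(G) = 0
g(-50, 162) + C(-103) = 0 + 0 = 0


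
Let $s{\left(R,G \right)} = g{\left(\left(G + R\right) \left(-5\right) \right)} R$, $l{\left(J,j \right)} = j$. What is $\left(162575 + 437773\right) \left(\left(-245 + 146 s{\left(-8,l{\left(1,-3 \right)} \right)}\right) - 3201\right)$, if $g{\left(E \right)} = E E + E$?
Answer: $-2161784708328$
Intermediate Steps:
$g{\left(E \right)} = E + E^{2}$ ($g{\left(E \right)} = E^{2} + E = E + E^{2}$)
$s{\left(R,G \right)} = R \left(- 5 G - 5 R\right) \left(1 - 5 G - 5 R\right)$ ($s{\left(R,G \right)} = \left(G + R\right) \left(-5\right) \left(1 + \left(G + R\right) \left(-5\right)\right) R = \left(- 5 G - 5 R\right) \left(1 - \left(5 G + 5 R\right)\right) R = \left(- 5 G - 5 R\right) \left(1 - 5 G - 5 R\right) R = R \left(- 5 G - 5 R\right) \left(1 - 5 G - 5 R\right)$)
$\left(162575 + 437773\right) \left(\left(-245 + 146 s{\left(-8,l{\left(1,-3 \right)} \right)}\right) - 3201\right) = \left(162575 + 437773\right) \left(\left(-245 + 146 \cdot 5 \left(-8\right) \left(-3 - 8\right) \left(-1 + 5 \left(-3\right) + 5 \left(-8\right)\right)\right) - 3201\right) = 600348 \left(\left(-245 + 146 \cdot 5 \left(-8\right) \left(-11\right) \left(-1 - 15 - 40\right)\right) - 3201\right) = 600348 \left(\left(-245 + 146 \cdot 5 \left(-8\right) \left(-11\right) \left(-56\right)\right) - 3201\right) = 600348 \left(\left(-245 + 146 \left(-24640\right)\right) - 3201\right) = 600348 \left(\left(-245 - 3597440\right) - 3201\right) = 600348 \left(-3597685 - 3201\right) = 600348 \left(-3600886\right) = -2161784708328$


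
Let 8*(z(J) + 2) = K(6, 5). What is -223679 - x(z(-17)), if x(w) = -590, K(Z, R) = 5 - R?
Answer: -223089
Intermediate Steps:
z(J) = -2 (z(J) = -2 + (5 - 1*5)/8 = -2 + (5 - 5)/8 = -2 + (⅛)*0 = -2 + 0 = -2)
-223679 - x(z(-17)) = -223679 - 1*(-590) = -223679 + 590 = -223089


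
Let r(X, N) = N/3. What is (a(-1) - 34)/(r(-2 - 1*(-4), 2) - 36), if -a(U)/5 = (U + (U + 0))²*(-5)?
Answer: -99/53 ≈ -1.8679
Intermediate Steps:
r(X, N) = N/3 (r(X, N) = N*(⅓) = N/3)
a(U) = 100*U² (a(U) = -5*(U + (U + 0))²*(-5) = -5*(U + U)²*(-5) = -5*(2*U)²*(-5) = -5*4*U²*(-5) = -(-100)*U² = 100*U²)
(a(-1) - 34)/(r(-2 - 1*(-4), 2) - 36) = (100*(-1)² - 34)/((⅓)*2 - 36) = (100*1 - 34)/(⅔ - 36) = (100 - 34)/(-106/3) = -3/106*66 = -99/53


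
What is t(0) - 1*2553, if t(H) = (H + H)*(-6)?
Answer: -2553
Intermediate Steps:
t(H) = -12*H (t(H) = (2*H)*(-6) = -12*H)
t(0) - 1*2553 = -12*0 - 1*2553 = 0 - 2553 = -2553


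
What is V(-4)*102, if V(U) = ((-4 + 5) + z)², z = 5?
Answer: 3672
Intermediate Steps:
V(U) = 36 (V(U) = ((-4 + 5) + 5)² = (1 + 5)² = 6² = 36)
V(-4)*102 = 36*102 = 3672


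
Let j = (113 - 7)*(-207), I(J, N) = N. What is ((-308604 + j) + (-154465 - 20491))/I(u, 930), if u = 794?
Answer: -252751/465 ≈ -543.55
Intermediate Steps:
j = -21942 (j = 106*(-207) = -21942)
((-308604 + j) + (-154465 - 20491))/I(u, 930) = ((-308604 - 21942) + (-154465 - 20491))/930 = (-330546 - 174956)*(1/930) = -505502*1/930 = -252751/465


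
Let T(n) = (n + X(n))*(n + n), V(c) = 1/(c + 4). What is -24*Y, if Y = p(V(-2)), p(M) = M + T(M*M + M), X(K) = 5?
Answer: -219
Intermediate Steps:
V(c) = 1/(4 + c)
T(n) = 2*n*(5 + n) (T(n) = (n + 5)*(n + n) = (5 + n)*(2*n) = 2*n*(5 + n))
p(M) = M + 2*(M + M²)*(5 + M + M²) (p(M) = M + 2*(M*M + M)*(5 + (M*M + M)) = M + 2*(M² + M)*(5 + (M² + M)) = M + 2*(M + M²)*(5 + (M + M²)) = M + 2*(M + M²)*(5 + M + M²))
Y = 73/8 (Y = (1 + 2*(1 + 1/(4 - 2))*(5 + (1 + 1/(4 - 2))/(4 - 2)))/(4 - 2) = (1 + 2*(1 + 1/2)*(5 + (1 + 1/2)/2))/2 = (1 + 2*(1 + ½)*(5 + (1 + ½)/2))/2 = (1 + 2*(3/2)*(5 + (½)*(3/2)))/2 = (1 + 2*(3/2)*(5 + ¾))/2 = (1 + 2*(3/2)*(23/4))/2 = (1 + 69/4)/2 = (½)*(73/4) = 73/8 ≈ 9.1250)
-24*Y = -24*73/8 = -219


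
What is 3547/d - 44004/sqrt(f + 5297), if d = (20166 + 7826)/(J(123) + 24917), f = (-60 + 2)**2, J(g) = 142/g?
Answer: 10871317351/3443016 - 14668*sqrt(8661)/2887 ≈ 2684.7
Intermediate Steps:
f = 3364 (f = (-58)**2 = 3364)
d = 3443016/3064933 (d = (20166 + 7826)/(142/123 + 24917) = 27992/(142*(1/123) + 24917) = 27992/(142/123 + 24917) = 27992/(3064933/123) = 27992*(123/3064933) = 3443016/3064933 ≈ 1.1234)
3547/d - 44004/sqrt(f + 5297) = 3547/(3443016/3064933) - 44004/sqrt(3364 + 5297) = 3547*(3064933/3443016) - 44004*sqrt(8661)/8661 = 10871317351/3443016 - 14668*sqrt(8661)/2887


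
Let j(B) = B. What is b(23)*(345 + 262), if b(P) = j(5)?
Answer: 3035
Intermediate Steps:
b(P) = 5
b(23)*(345 + 262) = 5*(345 + 262) = 5*607 = 3035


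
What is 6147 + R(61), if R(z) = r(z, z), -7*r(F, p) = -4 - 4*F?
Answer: 43277/7 ≈ 6182.4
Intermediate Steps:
r(F, p) = 4/7 + 4*F/7 (r(F, p) = -(-4 - 4*F)/7 = 4/7 + 4*F/7)
R(z) = 4/7 + 4*z/7
6147 + R(61) = 6147 + (4/7 + (4/7)*61) = 6147 + (4/7 + 244/7) = 6147 + 248/7 = 43277/7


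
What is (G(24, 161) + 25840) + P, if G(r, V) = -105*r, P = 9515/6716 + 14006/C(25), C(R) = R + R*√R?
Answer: 11794029773/503700 ≈ 23415.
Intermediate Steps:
C(R) = R + R^(3/2)
P = 47745773/503700 (P = 9515/6716 + 14006/(25 + 25^(3/2)) = 9515*(1/6716) + 14006/(25 + 125) = 9515/6716 + 14006/150 = 9515/6716 + 14006*(1/150) = 9515/6716 + 7003/75 = 47745773/503700 ≈ 94.790)
(G(24, 161) + 25840) + P = (-105*24 + 25840) + 47745773/503700 = (-2520 + 25840) + 47745773/503700 = 23320 + 47745773/503700 = 11794029773/503700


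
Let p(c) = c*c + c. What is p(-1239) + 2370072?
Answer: 3903954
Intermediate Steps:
p(c) = c + c² (p(c) = c² + c = c + c²)
p(-1239) + 2370072 = -1239*(1 - 1239) + 2370072 = -1239*(-1238) + 2370072 = 1533882 + 2370072 = 3903954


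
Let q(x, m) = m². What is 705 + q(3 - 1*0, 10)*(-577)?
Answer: -56995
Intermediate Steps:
705 + q(3 - 1*0, 10)*(-577) = 705 + 10²*(-577) = 705 + 100*(-577) = 705 - 57700 = -56995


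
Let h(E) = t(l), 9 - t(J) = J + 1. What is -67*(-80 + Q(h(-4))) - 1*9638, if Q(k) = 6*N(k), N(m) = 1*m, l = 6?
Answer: -5082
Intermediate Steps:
N(m) = m
t(J) = 8 - J (t(J) = 9 - (J + 1) = 9 - (1 + J) = 9 + (-1 - J) = 8 - J)
h(E) = 2 (h(E) = 8 - 1*6 = 8 - 6 = 2)
Q(k) = 6*k
-67*(-80 + Q(h(-4))) - 1*9638 = -67*(-80 + 6*2) - 1*9638 = -67*(-80 + 12) - 9638 = -67*(-68) - 9638 = 4556 - 9638 = -5082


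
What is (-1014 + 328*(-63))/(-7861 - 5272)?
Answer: 21678/13133 ≈ 1.6507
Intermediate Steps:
(-1014 + 328*(-63))/(-7861 - 5272) = (-1014 - 20664)/(-13133) = -21678*(-1/13133) = 21678/13133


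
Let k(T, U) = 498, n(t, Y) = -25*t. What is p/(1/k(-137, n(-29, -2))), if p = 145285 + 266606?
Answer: 205121718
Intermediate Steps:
p = 411891
p/(1/k(-137, n(-29, -2))) = 411891/(1/498) = 411891*498 = 205121718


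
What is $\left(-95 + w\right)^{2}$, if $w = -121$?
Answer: $46656$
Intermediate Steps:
$\left(-95 + w\right)^{2} = \left(-95 - 121\right)^{2} = \left(-216\right)^{2} = 46656$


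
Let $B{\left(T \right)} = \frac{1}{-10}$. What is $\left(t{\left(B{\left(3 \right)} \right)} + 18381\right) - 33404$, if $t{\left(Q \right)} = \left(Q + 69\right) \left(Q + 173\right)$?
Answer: $- \frac{311019}{100} \approx -3110.2$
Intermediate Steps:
$B{\left(T \right)} = - \frac{1}{10}$
$t{\left(Q \right)} = \left(69 + Q\right) \left(173 + Q\right)$
$\left(t{\left(B{\left(3 \right)} \right)} + 18381\right) - 33404 = \left(\left(11937 + \left(- \frac{1}{10}\right)^{2} + 242 \left(- \frac{1}{10}\right)\right) + 18381\right) - 33404 = \left(\left(11937 + \frac{1}{100} - \frac{121}{5}\right) + 18381\right) - 33404 = \left(\frac{1191281}{100} + 18381\right) - 33404 = \frac{3029381}{100} - 33404 = - \frac{311019}{100}$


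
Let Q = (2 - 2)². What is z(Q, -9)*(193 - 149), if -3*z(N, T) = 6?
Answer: -88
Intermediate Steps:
Q = 0 (Q = 0² = 0)
z(N, T) = -2 (z(N, T) = -⅓*6 = -2)
z(Q, -9)*(193 - 149) = -2*(193 - 149) = -2*44 = -88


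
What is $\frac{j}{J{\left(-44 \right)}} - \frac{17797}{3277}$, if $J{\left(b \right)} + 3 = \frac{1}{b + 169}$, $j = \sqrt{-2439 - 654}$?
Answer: $- \frac{17797}{3277} - \frac{125 i \sqrt{3093}}{374} \approx -5.4309 - 18.588 i$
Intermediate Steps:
$j = i \sqrt{3093}$ ($j = \sqrt{-3093} = i \sqrt{3093} \approx 55.615 i$)
$J{\left(b \right)} = -3 + \frac{1}{169 + b}$ ($J{\left(b \right)} = -3 + \frac{1}{b + 169} = -3 + \frac{1}{169 + b}$)
$\frac{j}{J{\left(-44 \right)}} - \frac{17797}{3277} = \frac{i \sqrt{3093}}{\frac{1}{169 - 44} \left(-506 - -132\right)} - \frac{17797}{3277} = \frac{i \sqrt{3093}}{\frac{1}{125} \left(-506 + 132\right)} - \frac{17797}{3277} = \frac{i \sqrt{3093}}{\frac{1}{125} \left(-374\right)} - \frac{17797}{3277} = \frac{i \sqrt{3093}}{- \frac{374}{125}} - \frac{17797}{3277} = i \sqrt{3093} \left(- \frac{125}{374}\right) - \frac{17797}{3277} = - \frac{125 i \sqrt{3093}}{374} - \frac{17797}{3277} = - \frac{17797}{3277} - \frac{125 i \sqrt{3093}}{374}$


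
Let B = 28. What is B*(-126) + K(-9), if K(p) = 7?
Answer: -3521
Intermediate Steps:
B*(-126) + K(-9) = 28*(-126) + 7 = -3528 + 7 = -3521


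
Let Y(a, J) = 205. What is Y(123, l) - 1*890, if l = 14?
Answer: -685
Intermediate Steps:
Y(123, l) - 1*890 = 205 - 1*890 = 205 - 890 = -685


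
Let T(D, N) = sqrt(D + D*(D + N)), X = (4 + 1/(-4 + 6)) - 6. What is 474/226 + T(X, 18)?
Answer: 237/113 + I*sqrt(105)/2 ≈ 2.0973 + 5.1235*I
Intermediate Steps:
X = -3/2 (X = (4 + 1/2) - 6 = 9/2 - 6 = -3/2 ≈ -1.5000)
474/226 + T(X, 18) = 474/226 + sqrt(-3*(1 - 3/2 + 18)/2) = 474*(1/226) + sqrt(-3/2*35/2) = 237/113 + sqrt(-105/4) = 237/113 + I*sqrt(105)/2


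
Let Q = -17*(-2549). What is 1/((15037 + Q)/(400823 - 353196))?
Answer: 47627/58370 ≈ 0.81595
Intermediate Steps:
Q = 43333
1/((15037 + Q)/(400823 - 353196)) = 1/((15037 + 43333)/(400823 - 353196)) = 1/(58370/47627) = 47627/58370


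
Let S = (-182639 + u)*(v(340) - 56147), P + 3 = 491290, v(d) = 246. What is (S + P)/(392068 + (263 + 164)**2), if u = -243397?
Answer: 23816329723/574397 ≈ 41463.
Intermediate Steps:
P = 491287 (P = -3 + 491290 = 491287)
S = 23815838436 (S = (-182639 - 243397)*(246 - 56147) = -426036*(-55901) = 23815838436)
(S + P)/(392068 + (263 + 164)**2) = (23815838436 + 491287)/(392068 + (263 + 164)**2) = 23816329723/(392068 + 427**2) = 23816329723/(392068 + 182329) = 23816329723/574397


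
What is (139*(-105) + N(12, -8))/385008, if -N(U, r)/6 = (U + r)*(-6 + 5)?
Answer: -4857/128336 ≈ -0.037846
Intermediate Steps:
N(U, r) = 6*U + 6*r (N(U, r) = -6*(U + r)*(-6 + 5) = -6*(U + r)*(-1) = -6*(-U - r) = 6*U + 6*r)
(139*(-105) + N(12, -8))/385008 = (139*(-105) + (6*12 + 6*(-8)))/385008 = (-14595 + (72 - 48))*(1/385008) = (-14595 + 24)*(1/385008) = -14571*1/385008 = -4857/128336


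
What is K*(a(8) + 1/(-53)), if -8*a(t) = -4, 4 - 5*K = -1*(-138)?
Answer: -3417/265 ≈ -12.894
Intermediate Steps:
K = -134/5 (K = 4/5 - (-1)*(-138)/5 = 4/5 - 1/5*138 = 4/5 - 138/5 = -134/5 ≈ -26.800)
a(t) = 1/2 (a(t) = -1/8*(-4) = 1/2)
K*(a(8) + 1/(-53)) = -134*(1/2 + 1/(-53))/5 = -134*(1/2 - 1/53)/5 = -134/5*51/106 = -3417/265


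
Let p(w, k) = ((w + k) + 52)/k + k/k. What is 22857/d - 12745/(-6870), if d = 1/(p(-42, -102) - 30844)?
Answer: -16466405063849/23358 ≈ -7.0496e+8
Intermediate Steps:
p(w, k) = 1 + (52 + k + w)/k (p(w, k) = ((k + w) + 52)/k + 1 = (52 + k + w)/k + 1 = 1 + (52 + k + w)/k)
d = -51/1572947 (d = 1/((52 - 42 + 2*(-102))/(-102) - 30844) = 1/(-(52 - 42 - 204)/102 - 30844) = 1/(-1/102*(-194) - 30844) = 1/(97/51 - 30844) = 1/(-1572947/51) = -51/1572947 ≈ -3.2423e-5)
22857/d - 12745/(-6870) = 22857/(-51/1572947) - 12745/(-6870) = 22857*(-1572947/51) - 12745*(-1/6870) = -11984283193/17 + 2549/1374 = -16466405063849/23358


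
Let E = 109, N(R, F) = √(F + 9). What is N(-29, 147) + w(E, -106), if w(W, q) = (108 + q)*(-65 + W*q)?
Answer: -23238 + 2*√39 ≈ -23226.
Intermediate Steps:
N(R, F) = √(9 + F)
w(W, q) = (-65 + W*q)*(108 + q)
N(-29, 147) + w(E, -106) = √(9 + 147) + (-7020 - 65*(-106) + 109*(-106)² + 108*109*(-106)) = √156 + (-7020 + 6890 + 109*11236 - 1247832) = 2*√39 + (-7020 + 6890 + 1224724 - 1247832) = 2*√39 - 23238 = -23238 + 2*√39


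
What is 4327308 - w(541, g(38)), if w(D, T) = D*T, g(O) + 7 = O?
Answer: 4310537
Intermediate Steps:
g(O) = -7 + O
4327308 - w(541, g(38)) = 4327308 - 541*(-7 + 38) = 4327308 - 541*31 = 4327308 - 1*16771 = 4327308 - 16771 = 4310537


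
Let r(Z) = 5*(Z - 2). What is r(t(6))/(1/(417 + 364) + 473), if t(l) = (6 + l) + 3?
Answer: 50765/369414 ≈ 0.13742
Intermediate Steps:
t(l) = 9 + l
r(Z) = -10 + 5*Z (r(Z) = 5*(-2 + Z) = -10 + 5*Z)
r(t(6))/(1/(417 + 364) + 473) = (-10 + 5*(9 + 6))/(1/(417 + 364) + 473) = (-10 + 5*15)/(1/781 + 473) = (-10 + 75)/(1/781 + 473) = 65/(369414/781) = 65*(781/369414) = 50765/369414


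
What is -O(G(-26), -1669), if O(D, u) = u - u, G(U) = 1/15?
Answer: 0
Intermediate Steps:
G(U) = 1/15
O(D, u) = 0
-O(G(-26), -1669) = -1*0 = 0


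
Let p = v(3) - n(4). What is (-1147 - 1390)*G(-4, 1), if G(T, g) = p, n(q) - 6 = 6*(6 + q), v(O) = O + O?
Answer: 152220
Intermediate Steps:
v(O) = 2*O
n(q) = 42 + 6*q (n(q) = 6 + 6*(6 + q) = 6 + (36 + 6*q) = 42 + 6*q)
p = -60 (p = 2*3 - (42 + 6*4) = 6 - (42 + 24) = 6 - 1*66 = 6 - 66 = -60)
G(T, g) = -60
(-1147 - 1390)*G(-4, 1) = (-1147 - 1390)*(-60) = -2537*(-60) = 152220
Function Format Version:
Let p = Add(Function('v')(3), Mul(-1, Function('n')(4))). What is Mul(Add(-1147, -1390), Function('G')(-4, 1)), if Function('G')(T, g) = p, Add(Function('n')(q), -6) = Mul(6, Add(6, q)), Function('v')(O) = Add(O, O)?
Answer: 152220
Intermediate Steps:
Function('v')(O) = Mul(2, O)
Function('n')(q) = Add(42, Mul(6, q)) (Function('n')(q) = Add(6, Mul(6, Add(6, q))) = Add(6, Add(36, Mul(6, q))) = Add(42, Mul(6, q)))
p = -60 (p = Add(Mul(2, 3), Mul(-1, Add(42, Mul(6, 4)))) = Add(6, Mul(-1, Add(42, 24))) = Add(6, Mul(-1, 66)) = Add(6, -66) = -60)
Function('G')(T, g) = -60
Mul(Add(-1147, -1390), Function('G')(-4, 1)) = Mul(Add(-1147, -1390), -60) = Mul(-2537, -60) = 152220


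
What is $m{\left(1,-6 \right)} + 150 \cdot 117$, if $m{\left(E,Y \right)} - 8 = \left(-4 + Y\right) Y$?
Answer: $17618$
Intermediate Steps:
$m{\left(E,Y \right)} = 8 + Y \left(-4 + Y\right)$ ($m{\left(E,Y \right)} = 8 + \left(-4 + Y\right) Y = 8 + Y \left(-4 + Y\right)$)
$m{\left(1,-6 \right)} + 150 \cdot 117 = \left(8 + \left(-6\right)^{2} - -24\right) + 150 \cdot 117 = \left(8 + 36 + 24\right) + 17550 = 68 + 17550 = 17618$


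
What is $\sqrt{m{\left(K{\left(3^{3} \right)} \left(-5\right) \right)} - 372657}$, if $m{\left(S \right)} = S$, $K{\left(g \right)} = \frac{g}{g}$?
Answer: $i \sqrt{372662} \approx 610.46 i$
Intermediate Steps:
$K{\left(g \right)} = 1$
$\sqrt{m{\left(K{\left(3^{3} \right)} \left(-5\right) \right)} - 372657} = \sqrt{1 \left(-5\right) - 372657} = \sqrt{-5 - 372657} = \sqrt{-372662} = i \sqrt{372662}$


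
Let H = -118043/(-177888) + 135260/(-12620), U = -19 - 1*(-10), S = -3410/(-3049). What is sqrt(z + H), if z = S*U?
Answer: I*sqrt(147289979436198488107878)/85560525768 ≈ 4.4855*I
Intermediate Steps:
S = 3410/3049 (S = -3410*(-1/3049) = 3410/3049 ≈ 1.1184)
U = -9 (U = -19 + 10 = -9)
H = -1128571411/112247328 (H = -118043*(-1/177888) + 135260*(-1/12620) = 118043/177888 - 6763/631 = -1128571411/112247328 ≈ -10.054)
z = -30690/3049 (z = (3410/3049)*(-9) = -30690/3049 ≈ -10.066)
sqrt(z + H) = sqrt(-30690/3049 - 1128571411/112247328) = sqrt(-6885884728459/342242103072) = I*sqrt(147289979436198488107878)/85560525768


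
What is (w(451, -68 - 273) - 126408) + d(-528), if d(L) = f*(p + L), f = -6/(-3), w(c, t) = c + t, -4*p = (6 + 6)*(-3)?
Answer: -127336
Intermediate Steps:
p = 9 (p = -(6 + 6)*(-3)/4 = -3*(-3) = -¼*(-36) = 9)
f = 2 (f = -6*(-⅓) = 2)
d(L) = 18 + 2*L (d(L) = 2*(9 + L) = 18 + 2*L)
(w(451, -68 - 273) - 126408) + d(-528) = ((451 + (-68 - 273)) - 126408) + (18 + 2*(-528)) = ((451 - 341) - 126408) + (18 - 1056) = (110 - 126408) - 1038 = -126298 - 1038 = -127336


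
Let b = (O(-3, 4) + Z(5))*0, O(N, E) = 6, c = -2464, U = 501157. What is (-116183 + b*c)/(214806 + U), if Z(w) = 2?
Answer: -116183/715963 ≈ -0.16228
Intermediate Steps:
b = 0 (b = (6 + 2)*0 = 8*0 = 0)
(-116183 + b*c)/(214806 + U) = (-116183 + 0*(-2464))/(214806 + 501157) = (-116183 + 0)/715963 = -116183*1/715963 = -116183/715963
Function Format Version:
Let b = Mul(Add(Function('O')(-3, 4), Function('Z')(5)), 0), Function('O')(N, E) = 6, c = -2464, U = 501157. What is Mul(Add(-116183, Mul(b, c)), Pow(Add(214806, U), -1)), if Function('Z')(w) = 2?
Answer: Rational(-116183, 715963) ≈ -0.16228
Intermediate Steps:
b = 0 (b = Mul(Add(6, 2), 0) = Mul(8, 0) = 0)
Mul(Add(-116183, Mul(b, c)), Pow(Add(214806, U), -1)) = Mul(Add(-116183, Mul(0, -2464)), Pow(Add(214806, 501157), -1)) = Mul(Add(-116183, 0), Pow(715963, -1)) = Mul(-116183, Rational(1, 715963)) = Rational(-116183, 715963)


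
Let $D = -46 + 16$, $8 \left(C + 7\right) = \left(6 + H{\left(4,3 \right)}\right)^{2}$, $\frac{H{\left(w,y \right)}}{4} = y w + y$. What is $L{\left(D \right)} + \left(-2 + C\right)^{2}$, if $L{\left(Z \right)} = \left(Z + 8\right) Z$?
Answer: $\frac{1149681}{4} \approx 2.8742 \cdot 10^{5}$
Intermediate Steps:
$H{\left(w,y \right)} = 4 y + 4 w y$ ($H{\left(w,y \right)} = 4 \left(y w + y\right) = 4 \left(w y + y\right) = 4 \left(y + w y\right) = 4 y + 4 w y$)
$C = \frac{1075}{2}$ ($C = -7 + \frac{\left(6 + 4 \cdot 3 \left(1 + 4\right)\right)^{2}}{8} = -7 + \frac{\left(6 + 4 \cdot 3 \cdot 5\right)^{2}}{8} = -7 + \frac{\left(6 + 60\right)^{2}}{8} = -7 + \frac{66^{2}}{8} = -7 + \frac{1}{8} \cdot 4356 = -7 + \frac{1089}{2} = \frac{1075}{2} \approx 537.5$)
$D = -30$
$L{\left(Z \right)} = Z \left(8 + Z\right)$ ($L{\left(Z \right)} = \left(8 + Z\right) Z = Z \left(8 + Z\right)$)
$L{\left(D \right)} + \left(-2 + C\right)^{2} = - 30 \left(8 - 30\right) + \left(-2 + \frac{1075}{2}\right)^{2} = \left(-30\right) \left(-22\right) + \left(\frac{1071}{2}\right)^{2} = 660 + \frac{1147041}{4} = \frac{1149681}{4}$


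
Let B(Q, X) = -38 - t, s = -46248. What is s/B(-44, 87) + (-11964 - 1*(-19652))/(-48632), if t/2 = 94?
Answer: 140462203/686927 ≈ 204.48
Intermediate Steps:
t = 188 (t = 2*94 = 188)
B(Q, X) = -226 (B(Q, X) = -38 - 1*188 = -38 - 188 = -226)
s/B(-44, 87) + (-11964 - 1*(-19652))/(-48632) = -46248/(-226) + (-11964 - 1*(-19652))/(-48632) = -46248*(-1/226) + (-11964 + 19652)*(-1/48632) = 23124/113 + 7688*(-1/48632) = 23124/113 - 961/6079 = 140462203/686927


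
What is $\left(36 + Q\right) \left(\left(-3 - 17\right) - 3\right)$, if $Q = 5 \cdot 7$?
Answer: $-1633$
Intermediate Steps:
$Q = 35$
$\left(36 + Q\right) \left(\left(-3 - 17\right) - 3\right) = \left(36 + 35\right) \left(\left(-3 - 17\right) - 3\right) = 71 \left(\left(-3 - 17\right) - 3\right) = 71 \left(-20 - 3\right) = 71 \left(-23\right) = -1633$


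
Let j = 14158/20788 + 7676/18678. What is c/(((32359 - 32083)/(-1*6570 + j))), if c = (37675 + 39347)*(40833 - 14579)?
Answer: -3256052148517105801/67654546 ≈ -4.8128e+10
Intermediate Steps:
j = 106002953/97069566 (j = 14158*(1/20788) + 7676*(1/18678) = 7079/10394 + 3838/9339 = 106002953/97069566 ≈ 1.0920)
c = 2022135588 (c = 77022*26254 = 2022135588)
c/(((32359 - 32083)/(-1*6570 + j))) = 2022135588/(((32359 - 32083)/(-1*6570 + 106002953/97069566))) = 2022135588/((276/(-6570 + 106002953/97069566))) = 2022135588/((276/(-637641045667/97069566))) = 2022135588/((276*(-97069566/637641045667))) = 2022135588/(-26791200216/637641045667) = 2022135588*(-637641045667/26791200216) = -3256052148517105801/67654546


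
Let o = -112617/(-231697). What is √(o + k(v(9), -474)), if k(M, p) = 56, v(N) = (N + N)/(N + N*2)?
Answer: √3032369010353/231697 ≈ 7.5157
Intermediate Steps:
v(N) = ⅔ (v(N) = (2*N)/(N + 2*N) = (2*N)/((3*N)) = (2*N)*(1/(3*N)) = ⅔)
o = 112617/231697 (o = -112617*(-1/231697) = 112617/231697 ≈ 0.48605)
√(o + k(v(9), -474)) = √(112617/231697 + 56) = √(13087649/231697) = √3032369010353/231697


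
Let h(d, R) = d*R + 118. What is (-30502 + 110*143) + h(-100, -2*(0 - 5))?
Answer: -15654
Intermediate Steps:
h(d, R) = 118 + R*d (h(d, R) = R*d + 118 = 118 + R*d)
(-30502 + 110*143) + h(-100, -2*(0 - 5)) = (-30502 + 110*143) + (118 - 2*(0 - 5)*(-100)) = (-30502 + 15730) + (118 - 2*(-5)*(-100)) = -14772 + (118 + 10*(-100)) = -14772 + (118 - 1000) = -14772 - 882 = -15654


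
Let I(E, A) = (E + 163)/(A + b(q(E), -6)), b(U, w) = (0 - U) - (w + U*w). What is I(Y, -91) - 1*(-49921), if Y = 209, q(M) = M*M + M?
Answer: 10950920537/219365 ≈ 49921.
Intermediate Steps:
q(M) = M + M**2 (q(M) = M**2 + M = M + M**2)
b(U, w) = -U - w - U*w (b(U, w) = -U + (-w - U*w) = -U - w - U*w)
I(E, A) = (163 + E)/(6 + A + 5*E*(1 + E)) (I(E, A) = (E + 163)/(A + (-E*(1 + E) - 1*(-6) - 1*E*(1 + E)*(-6))) = (163 + E)/(A + (-E*(1 + E) + 6 + 6*E*(1 + E))) = (163 + E)/(A + (6 + 5*E*(1 + E))) = (163 + E)/(6 + A + 5*E*(1 + E)))
I(Y, -91) - 1*(-49921) = (163 + 209)/(6 - 91 + 5*209*(1 + 209)) - 1*(-49921) = 372/(6 - 91 + 5*209*210) + 49921 = 372/(6 - 91 + 219450) + 49921 = 372/219365 + 49921 = 10950920537/219365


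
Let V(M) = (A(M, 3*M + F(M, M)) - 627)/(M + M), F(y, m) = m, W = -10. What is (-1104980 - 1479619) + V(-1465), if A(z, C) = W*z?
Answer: -7572889093/2930 ≈ -2.5846e+6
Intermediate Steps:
A(z, C) = -10*z
V(M) = (-627 - 10*M)/(2*M) (V(M) = (-10*M - 627)/(M + M) = (-627 - 10*M)/((2*M)) = (-627 - 10*M)*(1/(2*M)) = (-627 - 10*M)/(2*M))
(-1104980 - 1479619) + V(-1465) = (-1104980 - 1479619) + (-5 - 627/2/(-1465)) = -2584599 + (-5 - 627/2*(-1/1465)) = -2584599 + (-5 + 627/2930) = -2584599 - 14023/2930 = -7572889093/2930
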